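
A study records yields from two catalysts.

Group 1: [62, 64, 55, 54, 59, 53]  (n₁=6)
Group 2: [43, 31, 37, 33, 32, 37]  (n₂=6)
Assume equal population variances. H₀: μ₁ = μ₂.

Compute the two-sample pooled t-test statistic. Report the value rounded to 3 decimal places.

test statistic = 8.600

x̄₁=57.833, s₁=4.535, n₁=6
x̄₂=35.500, s₂=4.461, n₂=6
s_p² = [5·4.535² + 5·4.461²]/10 = 20.2333
SE = √(s_p²·(1/6+1/6)) = 2.5970
t = (57.833−35.500)/2.5970 = 8.5996
df = 10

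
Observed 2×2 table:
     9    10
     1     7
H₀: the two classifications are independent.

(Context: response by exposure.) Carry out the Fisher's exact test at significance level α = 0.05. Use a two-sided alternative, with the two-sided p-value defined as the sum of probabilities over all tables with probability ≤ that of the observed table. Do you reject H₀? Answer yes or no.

reject H₀: no

Margins: r₁=19, r₂=8, c₁=10, c₂=17, n=27
p_obs = C(19,9)·C(8,1)/C(27,10); sum pmf over tables with pmf ≤ p_obs
p-value (two-sided) = 0.18954
At α=0.05: p ≥ α → fail to reject H₀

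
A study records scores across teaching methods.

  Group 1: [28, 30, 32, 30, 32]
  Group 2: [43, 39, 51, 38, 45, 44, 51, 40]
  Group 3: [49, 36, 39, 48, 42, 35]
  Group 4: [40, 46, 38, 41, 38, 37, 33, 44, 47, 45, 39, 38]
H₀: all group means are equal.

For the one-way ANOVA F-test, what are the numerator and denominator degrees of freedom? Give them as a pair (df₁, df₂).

degrees of freedom = [3, 27]

k = 4 groups, N = 31 total
df = (k−1, N−k) = (4−1, 31−4) = (3, 27)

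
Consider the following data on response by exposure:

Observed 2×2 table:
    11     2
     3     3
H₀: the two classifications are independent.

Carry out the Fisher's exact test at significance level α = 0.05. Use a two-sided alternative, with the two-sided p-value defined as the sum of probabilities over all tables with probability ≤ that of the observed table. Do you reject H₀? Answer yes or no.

reject H₀: no

Margins: r₁=13, r₂=6, c₁=14, c₂=5, n=19
p_obs = C(13,11)·C(6,3)/C(19,14); sum pmf over tables with pmf ≤ p_obs
p-value (two-sided) = 0.26213
At α=0.05: p ≥ α → fail to reject H₀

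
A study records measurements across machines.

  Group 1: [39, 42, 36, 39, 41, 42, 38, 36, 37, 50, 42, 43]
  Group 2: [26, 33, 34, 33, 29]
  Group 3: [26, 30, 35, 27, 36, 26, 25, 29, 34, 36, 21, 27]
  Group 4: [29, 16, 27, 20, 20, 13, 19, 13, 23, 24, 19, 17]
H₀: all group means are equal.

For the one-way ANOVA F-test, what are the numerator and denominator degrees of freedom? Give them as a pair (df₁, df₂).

degrees of freedom = [3, 37]

k = 4 groups, N = 41 total
df = (k−1, N−k) = (4−1, 41−4) = (3, 37)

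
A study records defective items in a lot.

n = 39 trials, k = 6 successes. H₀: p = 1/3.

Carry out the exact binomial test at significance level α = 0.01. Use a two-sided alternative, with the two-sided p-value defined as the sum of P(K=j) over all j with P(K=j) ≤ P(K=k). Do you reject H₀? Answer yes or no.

reject H₀: no

Exact binomial: n=39, k=6, p₀=1/3=0.3333
P(X=j) = C(n,j)·p₀^j·(1−p₀)^(n−j); p = Σ P(X=j) over j with P(X=j) ≤ P(X=6)
p-value (two-sided) = 0.01682
At α=0.01: p ≥ α → fail to reject H₀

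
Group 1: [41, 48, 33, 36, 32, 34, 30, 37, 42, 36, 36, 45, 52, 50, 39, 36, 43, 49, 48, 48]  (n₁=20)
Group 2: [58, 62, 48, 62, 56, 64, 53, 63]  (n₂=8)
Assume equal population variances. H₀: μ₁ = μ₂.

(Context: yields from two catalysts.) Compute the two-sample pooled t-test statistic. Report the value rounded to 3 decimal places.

x̄₁=40.750, s₁=6.758, n₁=20
x̄₂=58.250, s₂=5.625, n₂=8
s_p² = [19·6.758² + 7·5.625²]/26 = 41.8942
SE = √(s_p²·(1/20+1/8)) = 2.7077
t = (40.750−58.250)/2.7077 = -6.4631
df = 26

test statistic = -6.463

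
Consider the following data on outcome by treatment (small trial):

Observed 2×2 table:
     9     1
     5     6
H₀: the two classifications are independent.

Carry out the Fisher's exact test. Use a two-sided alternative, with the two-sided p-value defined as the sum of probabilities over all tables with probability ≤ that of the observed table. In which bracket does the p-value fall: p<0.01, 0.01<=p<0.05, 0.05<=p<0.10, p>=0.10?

Margins: r₁=10, r₂=11, c₁=14, c₂=7, n=21
p_obs = C(10,9)·C(11,5)/C(21,14); sum pmf over tables with pmf ≤ p_obs
p-value (two-sided) = 0.06347
→ bracket: 0.05<=p<0.10

p-value bracket: 0.05<=p<0.10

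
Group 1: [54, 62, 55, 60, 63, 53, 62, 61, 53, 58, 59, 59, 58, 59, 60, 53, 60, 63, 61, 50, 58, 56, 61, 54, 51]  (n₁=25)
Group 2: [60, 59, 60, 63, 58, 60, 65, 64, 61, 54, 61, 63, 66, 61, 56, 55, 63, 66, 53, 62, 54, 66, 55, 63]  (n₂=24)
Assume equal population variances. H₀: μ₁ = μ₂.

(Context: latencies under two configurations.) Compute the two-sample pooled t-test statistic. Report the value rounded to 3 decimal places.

test statistic = -2.310

x̄₁=57.720, s₁=3.846, n₁=25
x̄₂=60.333, s₂=4.072, n₂=24
s_p² = [24·3.846² + 23·4.072²]/47 = 15.6675
SE = √(s_p²·(1/25+1/24)) = 1.1312
t = (57.720−60.333)/1.1312 = -2.3103
df = 47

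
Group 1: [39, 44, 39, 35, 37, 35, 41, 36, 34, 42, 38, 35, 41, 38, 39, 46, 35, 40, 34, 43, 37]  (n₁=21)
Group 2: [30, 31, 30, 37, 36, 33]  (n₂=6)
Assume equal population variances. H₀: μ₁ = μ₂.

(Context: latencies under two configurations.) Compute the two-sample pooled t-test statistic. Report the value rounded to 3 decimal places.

test statistic = 3.629

x̄₁=38.476, s₁=3.430, n₁=21
x̄₂=32.833, s₂=3.061, n₂=6
s_p² = [20·3.430² + 5·3.061²]/25 = 11.2829
SE = √(s_p²·(1/21+1/6)) = 1.5549
t = (38.476−32.833)/1.5549 = 3.6290
df = 25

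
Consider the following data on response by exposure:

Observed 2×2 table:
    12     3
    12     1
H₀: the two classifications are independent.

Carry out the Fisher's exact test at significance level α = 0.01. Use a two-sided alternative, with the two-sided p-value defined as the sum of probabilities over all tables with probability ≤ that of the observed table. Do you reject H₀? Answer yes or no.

Margins: r₁=15, r₂=13, c₁=24, c₂=4, n=28
p_obs = C(15,12)·C(13,12)/C(28,24); sum pmf over tables with pmf ≤ p_obs
p-value (two-sided) = 0.60000
At α=0.01: p ≥ α → fail to reject H₀

reject H₀: no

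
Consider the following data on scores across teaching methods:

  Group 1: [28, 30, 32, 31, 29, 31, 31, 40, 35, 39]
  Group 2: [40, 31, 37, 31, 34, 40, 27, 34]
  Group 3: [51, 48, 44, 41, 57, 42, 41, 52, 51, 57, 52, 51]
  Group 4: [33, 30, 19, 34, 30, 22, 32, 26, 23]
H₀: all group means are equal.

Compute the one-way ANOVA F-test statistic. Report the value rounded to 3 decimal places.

test statistic = 35.978

Group means [32.60, 34.25, 48.92, 27.67], grand mean 36.821
SSB = Σnᵢ(x̄ᵢ−x̄)² = 2740.927; SSW = ΣΣ(x−x̄ᵢ)² = 888.817
MSB = 2740.927/3 = 913.6423; MSW = 888.817/35 = 25.3948
F = MSB/MSW = 35.9776
df = (3, 35)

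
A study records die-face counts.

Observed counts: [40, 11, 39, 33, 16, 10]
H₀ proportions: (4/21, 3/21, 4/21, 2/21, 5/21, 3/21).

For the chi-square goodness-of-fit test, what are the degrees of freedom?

degrees of freedom = 5

df = k − 1 = 6 − 1 = 5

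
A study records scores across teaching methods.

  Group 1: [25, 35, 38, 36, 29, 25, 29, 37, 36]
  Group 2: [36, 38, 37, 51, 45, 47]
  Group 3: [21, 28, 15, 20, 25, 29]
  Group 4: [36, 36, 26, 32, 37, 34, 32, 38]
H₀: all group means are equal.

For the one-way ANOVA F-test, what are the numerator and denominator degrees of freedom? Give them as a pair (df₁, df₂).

degrees of freedom = [3, 25]

k = 4 groups, N = 29 total
df = (k−1, N−k) = (4−1, 29−4) = (3, 25)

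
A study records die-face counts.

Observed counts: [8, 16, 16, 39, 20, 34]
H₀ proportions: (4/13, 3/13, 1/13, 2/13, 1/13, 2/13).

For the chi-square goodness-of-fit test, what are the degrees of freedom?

df = k − 1 = 6 − 1 = 5

degrees of freedom = 5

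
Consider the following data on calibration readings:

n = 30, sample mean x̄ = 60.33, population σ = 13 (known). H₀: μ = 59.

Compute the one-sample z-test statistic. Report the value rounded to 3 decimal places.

test statistic = 0.560

SE = σ/√n = 13/√30 = 2.3735
z = (x̄−μ₀)/SE = (60.33−59)/2.3735 = 0.5604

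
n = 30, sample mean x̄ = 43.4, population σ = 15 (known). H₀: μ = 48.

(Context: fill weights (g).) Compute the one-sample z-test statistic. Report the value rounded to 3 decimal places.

test statistic = -1.680

SE = σ/√n = 15/√30 = 2.7386
z = (x̄−μ₀)/SE = (43.4−48)/2.7386 = -1.6797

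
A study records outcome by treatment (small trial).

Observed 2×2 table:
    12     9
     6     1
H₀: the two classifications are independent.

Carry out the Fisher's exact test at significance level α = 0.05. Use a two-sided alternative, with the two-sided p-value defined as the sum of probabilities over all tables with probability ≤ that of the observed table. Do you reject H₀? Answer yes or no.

reject H₀: no

Margins: r₁=21, r₂=7, c₁=18, c₂=10, n=28
p_obs = C(21,12)·C(7,6)/C(28,18); sum pmf over tables with pmf ≤ p_obs
p-value (two-sided) = 0.36424
At α=0.05: p ≥ α → fail to reject H₀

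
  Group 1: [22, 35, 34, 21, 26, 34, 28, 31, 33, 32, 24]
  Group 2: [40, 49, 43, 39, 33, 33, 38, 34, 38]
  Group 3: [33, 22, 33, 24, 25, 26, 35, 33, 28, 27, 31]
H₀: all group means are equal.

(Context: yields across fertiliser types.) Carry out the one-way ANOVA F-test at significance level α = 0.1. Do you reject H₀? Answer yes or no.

reject H₀: yes

Group means [29.09, 38.56, 28.82], grand mean 31.742
SSB = Σnᵢ(x̄ᵢ−x̄)² = 589.168; SSW = ΣΣ(x−x̄ᵢ)² = 668.768
MSB = 589.168/2 = 294.5839; MSW = 668.768/28 = 23.8846
F = MSB/MSW = 12.3337
df = (2, 28)
p-value (upper-tail) = 0.00014
At α=0.1: p < α → reject H₀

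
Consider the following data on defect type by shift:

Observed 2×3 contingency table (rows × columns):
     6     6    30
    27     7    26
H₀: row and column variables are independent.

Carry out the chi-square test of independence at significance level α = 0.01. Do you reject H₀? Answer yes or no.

Row totals [42, 60], col totals [33, 13, 56], n=102
χ² = (6−13.59)²/13.59 + (6−5.35)²/5.35 + (30−23.06)²/23.06 + (27−19.41)²/19.41 + (7−7.65)²/7.65 + (26−32.94)²/32.94 = 10.8889
df = 2
p-value (upper-tail) = 0.00432
At α=0.01: p < α → reject H₀

reject H₀: yes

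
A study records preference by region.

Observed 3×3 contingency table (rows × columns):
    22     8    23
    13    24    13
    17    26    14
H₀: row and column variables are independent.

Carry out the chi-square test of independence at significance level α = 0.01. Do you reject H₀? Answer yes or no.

reject H₀: yes

Row totals [53, 50, 57], col totals [52, 58, 50], n=160
χ² = (22−17.23)²/17.23 + (8−19.21)²/19.21 + (23−16.56)²/16.56 + (13−16.25)²/16.25 + (24−18.12)²/18.12 + (13−15.62)²/15.62 + (17−18.52)²/18.52 + (26−20.66)²/20.66 + (14−17.81)²/17.81 = 15.6851
df = 4
p-value (upper-tail) = 0.00347
At α=0.01: p < α → reject H₀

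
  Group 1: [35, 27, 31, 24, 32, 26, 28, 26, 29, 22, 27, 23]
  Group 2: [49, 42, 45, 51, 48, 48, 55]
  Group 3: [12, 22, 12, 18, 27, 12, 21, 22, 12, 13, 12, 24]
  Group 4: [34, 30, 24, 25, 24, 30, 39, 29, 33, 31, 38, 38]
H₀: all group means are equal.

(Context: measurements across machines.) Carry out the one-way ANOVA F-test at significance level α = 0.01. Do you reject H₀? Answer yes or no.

Group means [27.50, 48.29, 17.25, 31.25], grand mean 29.070
SSB = Σnᵢ(x̄ᵢ−x̄)² = 4347.862; SSW = ΣΣ(x−x̄ᵢ)² = 932.929
MSB = 4347.862/3 = 1449.2874; MSW = 932.929/39 = 23.9212
F = MSB/MSW = 60.5858
df = (3, 39)
p-value (upper-tail) = 0.00000
At α=0.01: p < α → reject H₀

reject H₀: yes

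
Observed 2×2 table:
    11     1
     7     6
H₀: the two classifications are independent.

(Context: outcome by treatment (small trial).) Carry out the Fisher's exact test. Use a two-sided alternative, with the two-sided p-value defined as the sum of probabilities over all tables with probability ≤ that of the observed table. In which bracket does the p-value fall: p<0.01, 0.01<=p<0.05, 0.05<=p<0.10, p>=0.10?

p-value bracket: 0.05<=p<0.10

Margins: r₁=12, r₂=13, c₁=18, c₂=7, n=25
p_obs = C(12,11)·C(13,7)/C(25,18); sum pmf over tables with pmf ≤ p_obs
p-value (two-sided) = 0.07304
→ bracket: 0.05<=p<0.10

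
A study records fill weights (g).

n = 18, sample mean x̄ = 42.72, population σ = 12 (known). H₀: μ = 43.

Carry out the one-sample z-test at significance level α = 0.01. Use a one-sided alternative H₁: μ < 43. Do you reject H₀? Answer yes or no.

reject H₀: no

SE = σ/√n = 12/√18 = 2.8284
z = (x̄−μ₀)/SE = (42.72−43)/2.8284 = -0.0990
p-value (one-sided, H₁ less) = 0.46057
At α=0.01: p ≥ α → fail to reject H₀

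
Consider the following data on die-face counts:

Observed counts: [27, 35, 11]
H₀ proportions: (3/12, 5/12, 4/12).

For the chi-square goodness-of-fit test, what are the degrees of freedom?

df = k − 1 = 3 − 1 = 2

degrees of freedom = 2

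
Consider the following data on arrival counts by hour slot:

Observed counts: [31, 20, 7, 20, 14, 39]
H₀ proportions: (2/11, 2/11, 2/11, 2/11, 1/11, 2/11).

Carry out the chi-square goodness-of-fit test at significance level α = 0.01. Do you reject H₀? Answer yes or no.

n = 131; E_i = n·p_i = [23.82, 23.82, 23.82, 23.82, 11.91, 23.82]
χ² = (31−23.82)²/23.82 + (20−23.82)²/23.82 + (7−23.82)²/23.82 + (20−23.82)²/23.82 + (14−11.91)²/11.91 + (39−23.82)²/23.82 = 25.3092
df = 5
p-value (upper-tail) = 0.00012
At α=0.01: p < α → reject H₀

reject H₀: yes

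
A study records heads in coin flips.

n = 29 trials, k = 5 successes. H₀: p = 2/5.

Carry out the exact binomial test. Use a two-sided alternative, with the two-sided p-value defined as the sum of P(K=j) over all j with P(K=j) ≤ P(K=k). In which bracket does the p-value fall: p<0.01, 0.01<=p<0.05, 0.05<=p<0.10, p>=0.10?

p-value bracket: 0.01<=p<0.05

Exact binomial: n=29, k=5, p₀=2/5=0.4000
P(X=j) = C(n,j)·p₀^j·(1−p₀)^(n−j); p = Σ P(X=j) over j with P(X=j) ≤ P(X=5)
p-value (two-sided) = 0.01282
→ bracket: 0.01<=p<0.05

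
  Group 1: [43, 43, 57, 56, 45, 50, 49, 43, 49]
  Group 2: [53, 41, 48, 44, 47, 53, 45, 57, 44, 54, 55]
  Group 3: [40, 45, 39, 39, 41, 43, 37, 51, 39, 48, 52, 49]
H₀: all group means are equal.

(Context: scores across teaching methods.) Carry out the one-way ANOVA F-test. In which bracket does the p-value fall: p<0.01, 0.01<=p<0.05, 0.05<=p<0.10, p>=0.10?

p-value bracket: 0.01<=p<0.05

Group means [48.33, 49.18, 43.58], grand mean 46.844
SSB = Σnᵢ(x̄ᵢ−x̄)² = 207.666; SSW = ΣΣ(x−x̄ᵢ)² = 828.553
MSB = 207.666/2 = 103.8329; MSW = 828.553/29 = 28.5708
F = MSB/MSW = 3.6342
df = (2, 29)
p-value (upper-tail) = 0.03905
→ bracket: 0.01<=p<0.05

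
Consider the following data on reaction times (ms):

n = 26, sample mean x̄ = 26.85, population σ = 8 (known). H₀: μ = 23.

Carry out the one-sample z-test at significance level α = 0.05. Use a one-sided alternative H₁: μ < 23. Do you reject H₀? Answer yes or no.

reject H₀: no

SE = σ/√n = 8/√26 = 1.5689
z = (x̄−μ₀)/SE = (26.85−23)/1.5689 = 2.4539
p-value (one-sided, H₁ less) = 0.99293
At α=0.05: p ≥ α → fail to reject H₀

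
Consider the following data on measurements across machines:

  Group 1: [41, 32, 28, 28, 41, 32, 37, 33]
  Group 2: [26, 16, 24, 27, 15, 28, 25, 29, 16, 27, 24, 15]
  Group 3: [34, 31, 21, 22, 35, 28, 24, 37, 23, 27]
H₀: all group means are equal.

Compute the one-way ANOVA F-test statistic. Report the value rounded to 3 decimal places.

Group means [34.00, 22.67, 28.20], grand mean 27.533
SSB = Σnᵢ(x̄ᵢ−x̄)² = 623.200; SSW = ΣΣ(x−x̄ᵢ)² = 822.267
MSB = 623.200/2 = 311.6000; MSW = 822.267/27 = 30.4543
F = MSB/MSW = 10.2317
df = (2, 27)

test statistic = 10.232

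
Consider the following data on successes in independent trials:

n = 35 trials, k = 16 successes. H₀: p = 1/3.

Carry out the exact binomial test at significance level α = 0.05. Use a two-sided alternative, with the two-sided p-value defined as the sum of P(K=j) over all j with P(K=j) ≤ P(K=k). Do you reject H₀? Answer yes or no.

Exact binomial: n=35, k=16, p₀=1/3=0.3333
P(X=j) = C(n,j)·p₀^j·(1−p₀)^(n−j); p = Σ P(X=j) over j with P(X=j) ≤ P(X=16)
p-value (two-sided) = 0.15013
At α=0.05: p ≥ α → fail to reject H₀

reject H₀: no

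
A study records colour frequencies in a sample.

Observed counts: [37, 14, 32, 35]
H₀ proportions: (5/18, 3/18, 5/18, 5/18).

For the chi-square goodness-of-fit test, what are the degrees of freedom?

degrees of freedom = 3

df = k − 1 = 4 − 1 = 3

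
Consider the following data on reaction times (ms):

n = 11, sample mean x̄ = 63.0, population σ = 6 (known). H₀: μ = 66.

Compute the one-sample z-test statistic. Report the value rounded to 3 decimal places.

test statistic = -1.658

SE = σ/√n = 6/√11 = 1.8091
z = (x̄−μ₀)/SE = (63.0−66)/1.8091 = -1.6583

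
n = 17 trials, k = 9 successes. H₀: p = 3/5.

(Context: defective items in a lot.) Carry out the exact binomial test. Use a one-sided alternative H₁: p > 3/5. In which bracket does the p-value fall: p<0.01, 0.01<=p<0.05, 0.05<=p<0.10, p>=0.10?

Exact binomial: n=17, k=9, p₀=3/5=0.6000
P(X≥9) from Σ C(n,i)·p₀^i·(1−p₀)^(n−i)
p-value (one-sided, H₁ greater) = 0.80106
→ bracket: p>=0.10

p-value bracket: p>=0.10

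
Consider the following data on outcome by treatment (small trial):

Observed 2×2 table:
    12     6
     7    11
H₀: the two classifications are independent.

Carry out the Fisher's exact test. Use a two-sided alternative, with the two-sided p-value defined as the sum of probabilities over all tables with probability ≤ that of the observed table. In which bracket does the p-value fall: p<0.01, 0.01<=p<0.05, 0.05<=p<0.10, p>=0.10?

p-value bracket: p>=0.10

Margins: r₁=18, r₂=18, c₁=19, c₂=17, n=36
p_obs = C(18,12)·C(18,7)/C(36,19); sum pmf over tables with pmf ≤ p_obs
p-value (two-sided) = 0.18114
→ bracket: p>=0.10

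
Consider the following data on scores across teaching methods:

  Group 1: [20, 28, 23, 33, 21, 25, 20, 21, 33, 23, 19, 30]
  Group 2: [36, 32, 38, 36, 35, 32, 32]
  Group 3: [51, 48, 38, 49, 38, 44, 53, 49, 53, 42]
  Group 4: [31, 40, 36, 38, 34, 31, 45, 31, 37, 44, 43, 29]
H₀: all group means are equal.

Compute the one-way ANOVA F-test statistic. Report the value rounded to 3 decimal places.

Group means [24.67, 34.43, 46.50, 36.58], grand mean 35.146
SSB = Σnᵢ(x̄ᵢ−x̄)² = 2635.324; SSW = ΣΣ(x−x̄ᵢ)² = 951.798
MSB = 2635.324/3 = 878.4414; MSW = 951.798/37 = 25.7243
F = MSB/MSW = 34.1484
df = (3, 37)

test statistic = 34.148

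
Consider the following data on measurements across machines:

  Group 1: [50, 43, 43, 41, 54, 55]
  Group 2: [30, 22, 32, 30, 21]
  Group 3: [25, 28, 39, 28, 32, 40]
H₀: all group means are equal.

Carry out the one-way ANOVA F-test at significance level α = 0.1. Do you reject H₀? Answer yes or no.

reject H₀: yes

Group means [47.67, 27.00, 32.00], grand mean 36.059
SSB = Σnᵢ(x̄ᵢ−x̄)² = 1317.608; SSW = ΣΣ(x−x̄ᵢ)² = 485.333
MSB = 1317.608/2 = 658.8039; MSW = 485.333/14 = 34.6667
F = MSB/MSW = 19.0040
df = (2, 14)
p-value (upper-tail) = 0.00010
At α=0.1: p < α → reject H₀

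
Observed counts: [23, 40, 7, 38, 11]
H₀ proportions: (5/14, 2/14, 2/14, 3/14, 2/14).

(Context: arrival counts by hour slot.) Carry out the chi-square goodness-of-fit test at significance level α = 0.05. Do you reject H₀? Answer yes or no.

n = 119; E_i = n·p_i = [42.50, 17.00, 17.00, 25.50, 17.00]
χ² = (23−42.50)²/42.50 + (40−17.00)²/17.00 + (7−17.00)²/17.00 + (38−25.50)²/25.50 + (11−17.00)²/17.00 = 54.1922
df = 4
p-value (upper-tail) = 0.00000
At α=0.05: p < α → reject H₀

reject H₀: yes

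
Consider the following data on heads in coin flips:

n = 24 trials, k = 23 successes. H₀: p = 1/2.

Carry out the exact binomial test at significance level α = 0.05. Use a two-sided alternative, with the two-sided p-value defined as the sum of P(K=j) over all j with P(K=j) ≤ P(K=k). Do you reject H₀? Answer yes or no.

reject H₀: yes

Exact binomial: n=24, k=23, p₀=1/2=0.5000
P(X=j) = C(n,j)·p₀^j·(1−p₀)^(n−j); p = Σ P(X=j) over j with P(X=j) ≤ P(X=23)
p-value (two-sided) = 0.00000
At α=0.05: p < α → reject H₀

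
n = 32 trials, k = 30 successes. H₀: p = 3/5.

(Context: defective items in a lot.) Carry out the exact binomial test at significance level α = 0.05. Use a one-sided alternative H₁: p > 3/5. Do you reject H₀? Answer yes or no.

reject H₀: yes

Exact binomial: n=32, k=30, p₀=3/5=0.6000
P(X≥30) from Σ C(n,i)·p₀^i·(1−p₀)^(n−i)
p-value (one-sided, H₁ greater) = 0.00002
At α=0.05: p < α → reject H₀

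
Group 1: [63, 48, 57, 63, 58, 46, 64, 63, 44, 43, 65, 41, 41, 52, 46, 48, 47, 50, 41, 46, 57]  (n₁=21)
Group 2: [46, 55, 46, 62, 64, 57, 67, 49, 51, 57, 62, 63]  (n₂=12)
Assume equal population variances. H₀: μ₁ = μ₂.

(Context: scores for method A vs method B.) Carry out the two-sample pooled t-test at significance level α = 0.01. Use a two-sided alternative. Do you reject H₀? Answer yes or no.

x̄₁=51.571, s₁=8.471, n₁=21
x̄₂=56.583, s₂=7.255, n₂=12
s_p² = [20·8.471² + 11·7.255²]/31 = 64.9697
SE = √(s_p²·(1/21+1/12)) = 2.9168
t = (51.571−56.583)/2.9168 = -1.7183
df = 31
p-value (two-sided) = 0.09572
At α=0.01: p ≥ α → fail to reject H₀

reject H₀: no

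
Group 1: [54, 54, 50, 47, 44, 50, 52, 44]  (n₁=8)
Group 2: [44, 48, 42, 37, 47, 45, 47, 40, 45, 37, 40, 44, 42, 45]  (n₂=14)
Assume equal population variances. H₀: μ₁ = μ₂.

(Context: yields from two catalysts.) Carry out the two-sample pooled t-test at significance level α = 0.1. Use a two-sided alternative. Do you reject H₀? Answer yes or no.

x̄₁=49.375, s₁=4.033, n₁=8
x̄₂=43.071, s₂=3.540, n₂=14
s_p² = [7·4.033² + 13·3.540²]/20 = 13.8402
SE = √(s_p²·(1/8+1/14)) = 1.6488
t = (49.375−43.071)/1.6488 = 3.8231
df = 20
p-value (two-sided) = 0.00106
At α=0.1: p < α → reject H₀

reject H₀: yes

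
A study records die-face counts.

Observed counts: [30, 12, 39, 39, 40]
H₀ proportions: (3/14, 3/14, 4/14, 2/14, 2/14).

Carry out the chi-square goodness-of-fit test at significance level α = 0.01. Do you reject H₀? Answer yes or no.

reject H₀: yes

n = 160; E_i = n·p_i = [34.29, 34.29, 45.71, 22.86, 22.86]
χ² = (30−34.29)²/34.29 + (12−34.29)²/34.29 + (39−45.71)²/45.71 + (39−22.86)²/22.86 + (40−22.86)²/22.86 = 40.2656
df = 4
p-value (upper-tail) = 0.00000
At α=0.01: p < α → reject H₀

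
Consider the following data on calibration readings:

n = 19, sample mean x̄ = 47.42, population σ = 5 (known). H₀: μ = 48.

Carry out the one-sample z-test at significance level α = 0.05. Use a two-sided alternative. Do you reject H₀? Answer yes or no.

SE = σ/√n = 5/√19 = 1.1471
z = (x̄−μ₀)/SE = (47.42−48)/1.1471 = -0.5056
p-value (two-sided) = 0.61311
At α=0.05: p ≥ α → fail to reject H₀

reject H₀: no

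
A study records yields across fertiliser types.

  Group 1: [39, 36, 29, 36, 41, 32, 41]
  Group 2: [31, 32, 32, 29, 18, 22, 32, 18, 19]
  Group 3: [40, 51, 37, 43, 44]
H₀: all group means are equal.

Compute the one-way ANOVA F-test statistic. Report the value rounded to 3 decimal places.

Group means [36.29, 25.89, 43.00], grand mean 33.429
SSB = Σnᵢ(x̄ᵢ−x̄)² = 1026.825; SSW = ΣΣ(x−x̄ᵢ)² = 568.317
MSB = 1026.825/2 = 513.4127; MSW = 568.317/18 = 31.5732
F = MSB/MSW = 16.2610
df = (2, 18)

test statistic = 16.261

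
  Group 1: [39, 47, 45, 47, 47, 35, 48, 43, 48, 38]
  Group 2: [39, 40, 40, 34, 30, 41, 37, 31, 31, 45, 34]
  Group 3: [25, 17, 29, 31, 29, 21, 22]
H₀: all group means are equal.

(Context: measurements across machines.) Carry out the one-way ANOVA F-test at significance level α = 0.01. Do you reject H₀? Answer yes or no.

reject H₀: yes

Group means [43.70, 36.55, 24.86], grand mean 36.179
SSB = Σnᵢ(x̄ᵢ−x̄)² = 1464.423; SSW = ΣΣ(x−x̄ᵢ)² = 597.684
MSB = 1464.423/2 = 732.2114; MSW = 597.684/25 = 23.9074
F = MSB/MSW = 30.6270
df = (2, 25)
p-value (upper-tail) = 0.00000
At α=0.01: p < α → reject H₀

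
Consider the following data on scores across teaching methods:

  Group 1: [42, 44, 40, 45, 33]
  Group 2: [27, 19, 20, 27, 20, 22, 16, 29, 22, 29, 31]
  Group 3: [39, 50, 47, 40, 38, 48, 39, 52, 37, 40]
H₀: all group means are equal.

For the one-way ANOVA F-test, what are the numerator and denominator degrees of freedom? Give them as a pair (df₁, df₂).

k = 3 groups, N = 26 total
df = (k−1, N−k) = (3−1, 26−3) = (2, 23)

degrees of freedom = [2, 23]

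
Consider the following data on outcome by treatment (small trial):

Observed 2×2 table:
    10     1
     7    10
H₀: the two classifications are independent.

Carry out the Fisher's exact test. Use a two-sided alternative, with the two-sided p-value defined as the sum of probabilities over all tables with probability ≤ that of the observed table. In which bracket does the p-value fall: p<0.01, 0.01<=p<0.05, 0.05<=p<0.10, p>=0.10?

Margins: r₁=11, r₂=17, c₁=17, c₂=11, n=28
p_obs = C(11,10)·C(17,7)/C(28,17); sum pmf over tables with pmf ≤ p_obs
p-value (two-sided) = 0.01612
→ bracket: 0.01<=p<0.05

p-value bracket: 0.01<=p<0.05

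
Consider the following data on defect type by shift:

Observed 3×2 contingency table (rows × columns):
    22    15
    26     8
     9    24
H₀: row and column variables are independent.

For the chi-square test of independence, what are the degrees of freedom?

degrees of freedom = 2

df = (r−1)(c−1) = (3−1)·(2−1) = 2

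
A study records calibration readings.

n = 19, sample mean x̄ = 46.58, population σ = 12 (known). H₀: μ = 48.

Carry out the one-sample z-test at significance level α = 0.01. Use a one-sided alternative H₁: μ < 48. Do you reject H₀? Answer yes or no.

reject H₀: no

SE = σ/√n = 12/√19 = 2.7530
z = (x̄−μ₀)/SE = (46.58−48)/2.7530 = -0.5158
p-value (one-sided, H₁ less) = 0.30300
At α=0.01: p ≥ α → fail to reject H₀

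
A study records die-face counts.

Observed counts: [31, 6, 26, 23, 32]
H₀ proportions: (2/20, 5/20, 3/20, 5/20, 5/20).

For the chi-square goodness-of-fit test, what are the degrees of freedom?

degrees of freedom = 4

df = k − 1 = 5 − 1 = 4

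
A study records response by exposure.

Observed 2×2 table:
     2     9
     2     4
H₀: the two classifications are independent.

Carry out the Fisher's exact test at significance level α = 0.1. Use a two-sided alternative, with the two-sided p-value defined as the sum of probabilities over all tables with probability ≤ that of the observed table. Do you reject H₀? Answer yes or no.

Margins: r₁=11, r₂=6, c₁=4, c₂=13, n=17
p_obs = C(11,2)·C(6,2)/C(17,4); sum pmf over tables with pmf ≤ p_obs
p-value (two-sided) = 0.58403
At α=0.1: p ≥ α → fail to reject H₀

reject H₀: no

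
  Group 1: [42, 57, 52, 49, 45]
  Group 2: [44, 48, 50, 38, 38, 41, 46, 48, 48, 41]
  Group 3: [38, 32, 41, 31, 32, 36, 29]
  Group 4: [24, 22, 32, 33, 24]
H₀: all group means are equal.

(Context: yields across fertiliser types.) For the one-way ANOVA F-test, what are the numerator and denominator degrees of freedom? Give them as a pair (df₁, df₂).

k = 4 groups, N = 27 total
df = (k−1, N−k) = (4−1, 27−4) = (3, 23)

degrees of freedom = [3, 23]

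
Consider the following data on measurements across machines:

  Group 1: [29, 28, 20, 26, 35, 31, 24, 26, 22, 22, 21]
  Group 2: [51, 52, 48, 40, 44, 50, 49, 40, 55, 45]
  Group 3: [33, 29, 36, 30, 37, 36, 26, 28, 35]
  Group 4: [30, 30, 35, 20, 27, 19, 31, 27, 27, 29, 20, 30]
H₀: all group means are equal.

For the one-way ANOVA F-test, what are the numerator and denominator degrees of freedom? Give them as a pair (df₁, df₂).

k = 4 groups, N = 42 total
df = (k−1, N−k) = (4−1, 42−4) = (3, 38)

degrees of freedom = [3, 38]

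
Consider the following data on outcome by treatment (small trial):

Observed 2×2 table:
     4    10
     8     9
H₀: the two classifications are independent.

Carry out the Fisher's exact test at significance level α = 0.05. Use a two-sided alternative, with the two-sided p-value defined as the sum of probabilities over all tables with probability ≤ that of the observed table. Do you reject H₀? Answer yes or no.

Margins: r₁=14, r₂=17, c₁=12, c₂=19, n=31
p_obs = C(14,4)·C(17,8)/C(31,12); sum pmf over tables with pmf ≤ p_obs
p-value (two-sided) = 0.46074
At α=0.05: p ≥ α → fail to reject H₀

reject H₀: no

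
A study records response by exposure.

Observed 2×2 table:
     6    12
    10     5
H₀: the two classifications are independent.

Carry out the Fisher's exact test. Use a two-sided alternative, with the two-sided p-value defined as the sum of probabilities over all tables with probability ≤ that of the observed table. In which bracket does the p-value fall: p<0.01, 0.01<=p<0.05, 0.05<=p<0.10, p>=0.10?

p-value bracket: 0.05<=p<0.10

Margins: r₁=18, r₂=15, c₁=16, c₂=17, n=33
p_obs = C(18,6)·C(15,10)/C(33,16); sum pmf over tables with pmf ≤ p_obs
p-value (two-sided) = 0.08441
→ bracket: 0.05<=p<0.10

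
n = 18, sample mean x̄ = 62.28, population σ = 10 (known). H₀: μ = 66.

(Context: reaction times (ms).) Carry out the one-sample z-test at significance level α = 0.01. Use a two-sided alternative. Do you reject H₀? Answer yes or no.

reject H₀: no

SE = σ/√n = 10/√18 = 2.3570
z = (x̄−μ₀)/SE = (62.28−66)/2.3570 = -1.5783
p-value (two-sided) = 0.11451
At α=0.01: p ≥ α → fail to reject H₀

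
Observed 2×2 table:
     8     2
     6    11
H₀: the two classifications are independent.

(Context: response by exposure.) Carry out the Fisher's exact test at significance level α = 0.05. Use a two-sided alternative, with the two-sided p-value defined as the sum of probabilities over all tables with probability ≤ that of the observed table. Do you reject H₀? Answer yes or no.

reject H₀: yes

Margins: r₁=10, r₂=17, c₁=14, c₂=13, n=27
p_obs = C(10,8)·C(17,6)/C(27,14); sum pmf over tables with pmf ≤ p_obs
p-value (two-sided) = 0.04607
At α=0.05: p < α → reject H₀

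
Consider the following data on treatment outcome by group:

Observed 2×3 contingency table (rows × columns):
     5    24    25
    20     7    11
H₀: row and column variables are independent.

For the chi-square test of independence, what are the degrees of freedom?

degrees of freedom = 2

df = (r−1)(c−1) = (2−1)·(3−1) = 2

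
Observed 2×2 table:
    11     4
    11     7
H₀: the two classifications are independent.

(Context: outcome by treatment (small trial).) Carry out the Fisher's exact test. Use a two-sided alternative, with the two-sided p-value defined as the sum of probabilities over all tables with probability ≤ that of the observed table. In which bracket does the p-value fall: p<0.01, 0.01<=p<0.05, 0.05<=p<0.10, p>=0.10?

Margins: r₁=15, r₂=18, c₁=22, c₂=11, n=33
p_obs = C(15,11)·C(18,11)/C(33,22); sum pmf over tables with pmf ≤ p_obs
p-value (two-sided) = 0.71195
→ bracket: p>=0.10

p-value bracket: p>=0.10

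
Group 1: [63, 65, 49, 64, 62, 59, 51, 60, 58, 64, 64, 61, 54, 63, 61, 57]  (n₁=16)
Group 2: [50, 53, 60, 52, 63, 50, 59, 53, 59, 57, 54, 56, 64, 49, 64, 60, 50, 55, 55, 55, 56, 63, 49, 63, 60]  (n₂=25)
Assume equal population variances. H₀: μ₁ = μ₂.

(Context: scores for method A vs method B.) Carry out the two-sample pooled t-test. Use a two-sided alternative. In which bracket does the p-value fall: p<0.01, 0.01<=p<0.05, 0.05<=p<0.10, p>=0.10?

p-value bracket: 0.01<=p<0.05

x̄₁=59.688, s₁=4.813, n₁=16
x̄₂=56.360, s₂=4.940, n₂=25
s_p² = [15·4.813² + 24·4.940²]/39 = 23.9281
SE = √(s_p²·(1/16+1/25)) = 1.5661
t = (59.688−56.360)/1.5661 = 2.1247
df = 39
p-value (two-sided) = 0.04000
→ bracket: 0.01<=p<0.05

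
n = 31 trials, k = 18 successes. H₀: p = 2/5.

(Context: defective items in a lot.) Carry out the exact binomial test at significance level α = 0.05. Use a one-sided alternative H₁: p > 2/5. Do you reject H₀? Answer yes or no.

Exact binomial: n=31, k=18, p₀=2/5=0.4000
P(X≥18) from Σ C(n,i)·p₀^i·(1−p₀)^(n−i)
p-value (one-sided, H₁ greater) = 0.03199
At α=0.05: p < α → reject H₀

reject H₀: yes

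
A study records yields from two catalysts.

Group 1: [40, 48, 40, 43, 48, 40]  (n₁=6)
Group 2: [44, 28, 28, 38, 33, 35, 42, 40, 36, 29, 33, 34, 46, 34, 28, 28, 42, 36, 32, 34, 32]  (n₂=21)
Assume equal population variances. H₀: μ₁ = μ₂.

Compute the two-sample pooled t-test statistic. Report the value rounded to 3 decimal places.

x̄₁=43.167, s₁=3.920, n₁=6
x̄₂=34.857, s₂=5.462, n₂=21
s_p² = [5·3.920² + 20·5.462²]/25 = 26.9362
SE = √(s_p²·(1/6+1/21)) = 2.4025
t = (43.167−34.857)/2.4025 = 3.4587
df = 25

test statistic = 3.459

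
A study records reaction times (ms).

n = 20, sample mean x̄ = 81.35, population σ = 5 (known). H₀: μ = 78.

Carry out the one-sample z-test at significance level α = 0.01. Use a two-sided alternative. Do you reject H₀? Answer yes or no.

reject H₀: yes

SE = σ/√n = 5/√20 = 1.1180
z = (x̄−μ₀)/SE = (81.35−78)/1.1180 = 2.9963
p-value (two-sided) = 0.00273
At α=0.01: p < α → reject H₀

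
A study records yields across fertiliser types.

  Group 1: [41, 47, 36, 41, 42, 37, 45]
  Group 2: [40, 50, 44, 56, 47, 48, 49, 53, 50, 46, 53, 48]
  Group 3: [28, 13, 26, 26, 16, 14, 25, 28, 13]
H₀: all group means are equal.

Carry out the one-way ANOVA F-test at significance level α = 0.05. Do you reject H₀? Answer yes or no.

Group means [41.29, 48.67, 21.00], grand mean 37.929
SSB = Σnᵢ(x̄ᵢ−x̄)² = 4041.762; SSW = ΣΣ(x−x̄ᵢ)² = 662.095
MSB = 4041.762/2 = 2020.8810; MSW = 662.095/25 = 26.4838
F = MSB/MSW = 76.3063
df = (2, 25)
p-value (upper-tail) = 0.00000
At α=0.05: p < α → reject H₀

reject H₀: yes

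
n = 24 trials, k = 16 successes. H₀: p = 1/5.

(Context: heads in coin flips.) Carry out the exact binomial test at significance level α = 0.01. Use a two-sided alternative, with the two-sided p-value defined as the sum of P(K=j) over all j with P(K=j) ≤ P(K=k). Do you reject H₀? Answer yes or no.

Exact binomial: n=24, k=16, p₀=1/5=0.2000
P(X=j) = C(n,j)·p₀^j·(1−p₀)^(n−j); p = Σ P(X=j) over j with P(X=j) ≤ P(X=16)
p-value (two-sided) = 0.00000
At α=0.01: p < α → reject H₀

reject H₀: yes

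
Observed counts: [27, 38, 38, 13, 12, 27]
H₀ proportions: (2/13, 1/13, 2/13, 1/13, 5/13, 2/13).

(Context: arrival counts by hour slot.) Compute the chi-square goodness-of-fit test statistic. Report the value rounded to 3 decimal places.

test statistic = 104.396

n = 155; E_i = n·p_i = [23.85, 11.92, 23.85, 11.92, 59.62, 23.85]
χ² = (27−23.85)²/23.85 + (38−11.92)²/11.92 + (38−23.85)²/23.85 + (13−11.92)²/11.92 + (12−59.62)²/59.62 + (27−23.85)²/23.85 = 104.3961
df = 5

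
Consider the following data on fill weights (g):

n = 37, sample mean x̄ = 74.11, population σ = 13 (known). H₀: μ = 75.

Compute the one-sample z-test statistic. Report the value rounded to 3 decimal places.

test statistic = -0.416

SE = σ/√n = 13/√37 = 2.1372
z = (x̄−μ₀)/SE = (74.11−75)/2.1372 = -0.4164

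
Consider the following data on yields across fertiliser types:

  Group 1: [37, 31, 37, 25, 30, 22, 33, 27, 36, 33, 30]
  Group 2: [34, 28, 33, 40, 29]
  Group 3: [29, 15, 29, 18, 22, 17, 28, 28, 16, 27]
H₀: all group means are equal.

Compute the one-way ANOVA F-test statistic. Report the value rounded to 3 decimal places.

test statistic = 8.449

Group means [31.00, 32.80, 22.90], grand mean 28.231
SSB = Σnᵢ(x̄ᵢ−x̄)² = 472.915; SSW = ΣΣ(x−x̄ᵢ)² = 643.700
MSB = 472.915/2 = 236.4577; MSW = 643.700/23 = 27.9870
F = MSB/MSW = 8.4489
df = (2, 23)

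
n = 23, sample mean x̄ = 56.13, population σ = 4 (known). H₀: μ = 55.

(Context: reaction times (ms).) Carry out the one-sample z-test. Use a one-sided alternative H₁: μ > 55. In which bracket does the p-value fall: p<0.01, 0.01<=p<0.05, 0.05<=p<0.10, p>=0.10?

SE = σ/√n = 4/√23 = 0.8341
z = (x̄−μ₀)/SE = (56.13−55)/0.8341 = 1.3548
p-value (one-sided, H₁ greater) = 0.08774
→ bracket: 0.05<=p<0.10

p-value bracket: 0.05<=p<0.10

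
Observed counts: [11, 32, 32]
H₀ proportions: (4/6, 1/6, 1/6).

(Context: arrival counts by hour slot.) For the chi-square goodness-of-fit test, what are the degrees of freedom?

degrees of freedom = 2

df = k − 1 = 3 − 1 = 2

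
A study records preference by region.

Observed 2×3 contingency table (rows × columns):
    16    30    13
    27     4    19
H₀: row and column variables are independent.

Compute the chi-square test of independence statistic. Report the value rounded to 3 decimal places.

test statistic = 23.237

Row totals [59, 50], col totals [43, 34, 32], n=109
χ² = (16−23.28)²/23.28 + (30−18.40)²/18.40 + (13−17.32)²/17.32 + (27−19.72)²/19.72 + (4−15.60)²/15.60 + (19−14.68)²/14.68 = 23.2366
df = 2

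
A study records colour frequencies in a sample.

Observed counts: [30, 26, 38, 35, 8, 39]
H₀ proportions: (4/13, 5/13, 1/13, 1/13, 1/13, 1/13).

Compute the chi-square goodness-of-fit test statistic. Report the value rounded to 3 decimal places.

test statistic = 164.822

n = 176; E_i = n·p_i = [54.15, 67.69, 13.54, 13.54, 13.54, 13.54]
χ² = (30−54.15)²/54.15 + (26−67.69)²/67.69 + (38−13.54)²/13.54 + (35−13.54)²/13.54 + (8−13.54)²/13.54 + (39−13.54)²/13.54 = 164.8216
df = 5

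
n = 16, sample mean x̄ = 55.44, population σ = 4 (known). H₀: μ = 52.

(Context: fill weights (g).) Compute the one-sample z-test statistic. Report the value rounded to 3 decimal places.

test statistic = 3.440

SE = σ/√n = 4/√16 = 1.0000
z = (x̄−μ₀)/SE = (55.44−52)/1.0000 = 3.4400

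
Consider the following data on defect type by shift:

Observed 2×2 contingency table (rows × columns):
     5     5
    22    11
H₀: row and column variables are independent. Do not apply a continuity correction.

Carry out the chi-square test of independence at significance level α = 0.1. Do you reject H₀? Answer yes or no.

reject H₀: no

Row totals [10, 33], col totals [27, 16], n=43
χ² = (5−6.28)²/6.28 + (5−3.72)²/3.72 + (22−20.72)²/20.72 + (11−12.28)²/12.28 = 0.9124
df = 1
p-value (upper-tail) = 0.33947
At α=0.1: p ≥ α → fail to reject H₀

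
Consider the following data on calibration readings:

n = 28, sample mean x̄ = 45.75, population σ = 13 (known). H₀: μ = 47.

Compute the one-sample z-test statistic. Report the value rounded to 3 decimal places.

SE = σ/√n = 13/√28 = 2.4568
z = (x̄−μ₀)/SE = (45.75−47)/2.4568 = -0.5088

test statistic = -0.509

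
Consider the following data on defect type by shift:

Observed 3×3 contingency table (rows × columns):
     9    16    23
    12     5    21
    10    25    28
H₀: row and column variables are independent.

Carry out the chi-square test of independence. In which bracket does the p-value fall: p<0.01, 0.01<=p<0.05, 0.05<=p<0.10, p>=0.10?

p-value bracket: 0.05<=p<0.10

Row totals [48, 38, 63], col totals [31, 46, 72], n=149
χ² = (9−9.99)²/9.99 + (16−14.82)²/14.82 + (23−23.19)²/23.19 + (12−7.91)²/7.91 + (5−11.73)²/11.73 + (21−18.36)²/18.36 + (10−13.11)²/13.11 + (25−19.45)²/19.45 + (28−30.44)²/30.44 = 9.0712
df = 4
p-value (upper-tail) = 0.05934
→ bracket: 0.05<=p<0.10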